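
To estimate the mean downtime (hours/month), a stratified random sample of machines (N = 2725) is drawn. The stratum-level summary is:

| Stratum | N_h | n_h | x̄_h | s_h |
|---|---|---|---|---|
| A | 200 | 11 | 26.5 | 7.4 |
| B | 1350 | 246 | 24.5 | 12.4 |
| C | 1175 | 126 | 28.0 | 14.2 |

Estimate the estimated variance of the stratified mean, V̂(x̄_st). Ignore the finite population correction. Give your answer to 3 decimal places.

V̂(x̄_st) ≈ 0.478

V̂(x̄_st) = Σ W_h² s_h²/n_h, with W_h = N_h/N and N = 2725:
  stratum A: (200/2725)²·7.4²/11 = 0.0268162
  stratum B: (1350/2725)²·12.4²/246 = 0.153406
  stratum C: (1175/2725)²·14.2²/126 = 0.297542
V̂(x̄_st) = 0.477765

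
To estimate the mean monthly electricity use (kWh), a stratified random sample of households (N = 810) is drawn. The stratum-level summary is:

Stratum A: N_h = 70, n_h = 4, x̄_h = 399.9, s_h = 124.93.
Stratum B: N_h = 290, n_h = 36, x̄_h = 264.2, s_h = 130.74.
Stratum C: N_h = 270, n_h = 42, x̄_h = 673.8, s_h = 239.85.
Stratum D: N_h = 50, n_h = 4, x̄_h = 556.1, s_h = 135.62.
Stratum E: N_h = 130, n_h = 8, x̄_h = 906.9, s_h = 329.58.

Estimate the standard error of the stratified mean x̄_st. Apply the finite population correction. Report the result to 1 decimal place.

SE(x̄_st) ≈ 23.5

V̂(x̄_st) = Σ W_h² (1 − n_h/N_h) s_h²/n_h, with W_h = N_h/N and N = 810:
  stratum A: (70/810)²·(1 − 4/70)·124.93²/4 = 27.4755
  stratum B: (290/810)²·(1 − 36/290)·130.74²/36 = 53.306
  stratum C: (270/810)²·(1 − 42/270)·239.85²/42 = 128.516
  stratum D: (50/810)²·(1 − 4/50)·135.62²/4 = 16.1193
  stratum E: (130/810)²·(1 − 8/130)·329.58²/8 = 328.22
V̂(x̄_st) = 553.637
SE(x̄_st) = √553.637 = 23.5295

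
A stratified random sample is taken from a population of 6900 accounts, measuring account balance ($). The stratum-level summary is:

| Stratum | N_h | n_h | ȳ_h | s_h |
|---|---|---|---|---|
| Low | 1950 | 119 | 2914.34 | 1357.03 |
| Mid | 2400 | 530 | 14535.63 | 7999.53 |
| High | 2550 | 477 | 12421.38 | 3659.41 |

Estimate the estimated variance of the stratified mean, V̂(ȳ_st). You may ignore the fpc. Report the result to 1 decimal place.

V̂(ȳ_st) ≈ 19677.8

V̂(ȳ_st) = Σ W_h² s_h²/n_h, with W_h = N_h/N and N = 6900:
  stratum Low: (1950/6900)²·1357.03²/119 = 1235.96
  stratum Mid: (2400/6900)²·7999.53²/530 = 14607.5
  stratum High: (2550/6900)²·3659.41²/477 = 3834.3
V̂(ȳ_st) = 19677.8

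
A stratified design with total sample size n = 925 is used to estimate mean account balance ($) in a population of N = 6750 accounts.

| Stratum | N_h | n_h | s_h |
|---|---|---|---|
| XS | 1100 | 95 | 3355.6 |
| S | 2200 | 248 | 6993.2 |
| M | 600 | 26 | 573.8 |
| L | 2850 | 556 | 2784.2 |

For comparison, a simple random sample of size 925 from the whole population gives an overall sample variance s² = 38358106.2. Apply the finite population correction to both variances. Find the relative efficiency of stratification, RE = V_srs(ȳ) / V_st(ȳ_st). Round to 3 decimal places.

RE ≈ 1.519

V̂(ȳ_st) = Σ W_h² (1 − n_h/N_h) s_h²/n_h, with W_h = N_h/N and N = 6750:
  stratum XS: (1100/6750)²·(1 − 95/1100)·3355.6²/95 = 2875.86
  stratum S: (2200/6750)²·(1 − 248/2200)·6993.2²/248 = 18586.4
  stratum M: (600/6750)²·(1 − 26/600)·573.8²/26 = 95.7201
  stratum L: (2850/6750)²·(1 − 556/2850)·2784.2²/556 = 2000.58
V_st = 23558.6
V_srs = (1 − 925/6750)·38358106.2/925 = 35785.5
Relative efficiency = V_srs / V_st = 35785.5/23558.6 = 1.5190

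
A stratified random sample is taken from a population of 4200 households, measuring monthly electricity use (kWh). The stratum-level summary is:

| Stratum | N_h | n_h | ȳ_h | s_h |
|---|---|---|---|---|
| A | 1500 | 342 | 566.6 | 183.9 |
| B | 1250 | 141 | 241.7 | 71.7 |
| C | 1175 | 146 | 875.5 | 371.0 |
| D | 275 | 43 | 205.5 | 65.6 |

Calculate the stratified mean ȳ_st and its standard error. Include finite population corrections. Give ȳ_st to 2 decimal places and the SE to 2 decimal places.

ȳ_st = Σ W_h ȳ_h = (1500·566.6 + 1250·241.7 + 1175·875.5 + 275·205.5)/4200 = 532.67857
V̂(ȳ_st) = Σ W_h² (1 − n_h/N_h) s_h²/n_h, with W_h = N_h/N and N = 4200:
  stratum A: (1500/4200)²·(1 − 342/1500)·183.9²/342 = 9.7373
  stratum B: (1250/4200)²·(1 − 141/1250)·71.7²/141 = 2.86525
  stratum C: (1175/4200)²·(1 − 146/1175)·371.0²/146 = 64.6174
  stratum D: (275/4200)²·(1 − 43/275)·65.6²/43 = 0.361961
V̂(ȳ_st) = 77.5819
SE(ȳ_st) = √77.5819 = 8.80806

ȳ_st ≈ 532.68, SE ≈ 8.81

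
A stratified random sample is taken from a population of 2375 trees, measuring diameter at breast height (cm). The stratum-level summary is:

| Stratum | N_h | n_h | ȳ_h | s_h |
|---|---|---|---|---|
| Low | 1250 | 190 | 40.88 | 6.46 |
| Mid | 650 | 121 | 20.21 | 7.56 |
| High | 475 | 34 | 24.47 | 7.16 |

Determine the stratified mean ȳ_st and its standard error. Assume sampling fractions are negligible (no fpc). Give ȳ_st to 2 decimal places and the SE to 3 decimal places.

ȳ_st ≈ 31.94, SE ≈ 0.396

ȳ_st = Σ W_h ȳ_h = (1250·40.88 + 650·20.21 + 475·24.47)/2375 = 31.94095
V̂(ȳ_st) = Σ W_h² s_h²/n_h, with W_h = N_h/N and N = 2375:
  stratum Low: (1250/2375)²·6.46²/190 = 0.0608421
  stratum Mid: (650/2375)²·7.56²/121 = 0.03538
  stratum High: (475/2375)²·7.16²/34 = 0.0603125
V̂(ȳ_st) = 0.156535
SE(ȳ_st) = √0.156535 = 0.395644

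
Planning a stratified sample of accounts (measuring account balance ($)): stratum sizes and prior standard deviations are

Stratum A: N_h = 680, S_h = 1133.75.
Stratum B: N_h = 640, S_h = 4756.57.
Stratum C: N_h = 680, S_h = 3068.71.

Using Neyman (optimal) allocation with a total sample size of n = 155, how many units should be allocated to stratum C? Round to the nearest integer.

55

Neyman allocation: n_h = n · N_h S_h / Σ N_i S_i, with n = 155.
  stratum A: N_h·S_h = 680·1133.75 = 770950.00
  stratum B: N_h·S_h = 640·4756.57 = 3044204.80
  stratum C: N_h·S_h = 680·3068.71 = 2086722.80
Σ N_h S_h = 5901877.60
n for stratum C = 155·2086722.80/5901877.60 = 54.803 → 55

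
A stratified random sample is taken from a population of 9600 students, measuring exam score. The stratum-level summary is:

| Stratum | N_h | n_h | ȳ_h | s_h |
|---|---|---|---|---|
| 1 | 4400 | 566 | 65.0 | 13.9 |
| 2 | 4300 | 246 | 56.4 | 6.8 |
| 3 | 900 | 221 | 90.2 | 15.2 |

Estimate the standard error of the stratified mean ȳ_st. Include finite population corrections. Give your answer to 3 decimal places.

SE(ȳ_st) ≈ 0.324

V̂(ȳ_st) = Σ W_h² (1 − n_h/N_h) s_h²/n_h, with W_h = N_h/N and N = 9600:
  stratum 1: (4400/9600)²·(1 − 566/4400)·13.9²/566 = 0.062485
  stratum 2: (4300/9600)²·(1 − 246/4300)·6.8²/246 = 0.0355543
  stratum 3: (900/9600)²·(1 − 221/900)·15.2²/221 = 0.0069321
V̂(ȳ_st) = 0.104971
SE(ȳ_st) = √0.104971 = 0.323993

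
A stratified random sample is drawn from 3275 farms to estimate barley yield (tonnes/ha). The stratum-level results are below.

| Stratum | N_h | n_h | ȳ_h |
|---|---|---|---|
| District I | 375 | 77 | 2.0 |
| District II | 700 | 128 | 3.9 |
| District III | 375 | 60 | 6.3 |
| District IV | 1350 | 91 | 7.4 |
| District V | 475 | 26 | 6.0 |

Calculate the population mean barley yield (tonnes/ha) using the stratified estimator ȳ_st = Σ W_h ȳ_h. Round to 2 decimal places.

N = Σ N_h = 3275. Stratum weights W_h = N_h/N.
ȳ_st = (375·2.0 + 700·3.9 + 375·6.3 + 1350·7.4 + 475·6.0) / 3275 = 5.7046

ȳ_st ≈ 5.70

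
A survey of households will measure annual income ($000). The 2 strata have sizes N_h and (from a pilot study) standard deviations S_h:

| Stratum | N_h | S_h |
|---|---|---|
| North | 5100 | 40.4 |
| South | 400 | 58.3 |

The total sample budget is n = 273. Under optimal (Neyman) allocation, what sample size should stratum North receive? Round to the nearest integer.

245

Neyman allocation: n_h = n · N_h S_h / Σ N_i S_i, with n = 273.
  stratum North: N_h·S_h = 5100·40.4 = 206040.00
  stratum South: N_h·S_h = 400·58.3 = 23320.00
Σ N_h S_h = 229360.00
n for stratum North = 273·206040.00/229360.00 = 245.243 → 245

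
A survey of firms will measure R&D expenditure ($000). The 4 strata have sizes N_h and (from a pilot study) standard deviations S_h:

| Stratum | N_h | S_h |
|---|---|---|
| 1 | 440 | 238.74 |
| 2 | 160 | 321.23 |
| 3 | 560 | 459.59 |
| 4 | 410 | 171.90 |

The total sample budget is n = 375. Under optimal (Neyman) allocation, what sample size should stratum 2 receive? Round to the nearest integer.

Neyman allocation: n_h = n · N_h S_h / Σ N_i S_i, with n = 375.
  stratum 1: N_h·S_h = 440·238.74 = 105045.60
  stratum 2: N_h·S_h = 160·321.23 = 51396.80
  stratum 3: N_h·S_h = 560·459.59 = 257370.40
  stratum 4: N_h·S_h = 410·171.90 = 70479.00
Σ N_h S_h = 484291.80
n for stratum 2 = 375·51396.80/484291.80 = 39.798 → 40

40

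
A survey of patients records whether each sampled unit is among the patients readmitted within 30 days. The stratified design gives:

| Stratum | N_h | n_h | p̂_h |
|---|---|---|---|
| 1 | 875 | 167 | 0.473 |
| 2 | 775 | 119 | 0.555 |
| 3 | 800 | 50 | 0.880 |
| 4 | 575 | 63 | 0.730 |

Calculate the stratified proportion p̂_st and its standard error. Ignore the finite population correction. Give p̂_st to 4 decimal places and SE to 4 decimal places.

N = 3025; stratum weights W_h = N_h/N.
p̂_st = Σ W_h p̂_h = (875·0.473 + 775·0.555 + 800·0.880 + 575·0.730)/3025 = 0.65050
V̂(p̂_st) = Σ W_h² p̂_h(1−p̂_h)/(n_h−1):
  stratum 1: (875/3025)²·0.473·0.527/166 = 0.00012564
  stratum 2: (775/3025)²·0.555·0.445/118 = 0.00013738
  stratum 3: (800/3025)²·0.880·0.120/49 = 0.000150729
  stratum 4: (575/3025)²·0.730·0.270/62 = 0.000114863
V̂(p̂_st) = 0.000528612; SE = √V̂ = 0.0229916

p̂_st ≈ 0.6505, SE ≈ 0.0230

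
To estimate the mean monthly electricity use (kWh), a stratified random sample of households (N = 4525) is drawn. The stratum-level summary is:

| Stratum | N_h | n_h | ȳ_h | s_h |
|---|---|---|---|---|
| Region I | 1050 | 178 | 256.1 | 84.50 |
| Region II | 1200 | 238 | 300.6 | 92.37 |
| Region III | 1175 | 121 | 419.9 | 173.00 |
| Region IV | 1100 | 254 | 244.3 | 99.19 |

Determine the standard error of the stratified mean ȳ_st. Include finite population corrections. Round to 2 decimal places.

SE(ȳ_st) ≈ 4.53

V̂(ȳ_st) = Σ W_h² (1 − n_h/N_h) s_h²/n_h, with W_h = N_h/N and N = 4525:
  stratum Region I: (1050/4525)²·(1 − 178/1050)·84.50²/178 = 1.79375
  stratum Region II: (1200/4525)²·(1 − 238/1200)·92.37²/238 = 2.02118
  stratum Region III: (1175/4525)²·(1 − 121/1175)·173.00²/121 = 14.9606
  stratum Region IV: (1100/4525)²·(1 − 254/1100)·99.19²/254 = 1.76047
V̂(ȳ_st) = 20.536
SE(ȳ_st) = √20.536 = 4.53166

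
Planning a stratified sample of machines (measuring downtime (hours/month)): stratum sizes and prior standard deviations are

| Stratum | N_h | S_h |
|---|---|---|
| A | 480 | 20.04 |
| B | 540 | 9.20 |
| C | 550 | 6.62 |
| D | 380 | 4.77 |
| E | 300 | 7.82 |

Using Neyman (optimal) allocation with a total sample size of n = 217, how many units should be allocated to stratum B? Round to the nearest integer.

Neyman allocation: n_h = n · N_h S_h / Σ N_i S_i, with n = 217.
  stratum A: N_h·S_h = 480·20.04 = 9619.20
  stratum B: N_h·S_h = 540·9.20 = 4968.00
  stratum C: N_h·S_h = 550·6.62 = 3641.00
  stratum D: N_h·S_h = 380·4.77 = 1812.60
  stratum E: N_h·S_h = 300·7.82 = 2346.00
Σ N_h S_h = 22386.80
n for stratum B = 217·4968.00/22386.80 = 48.156 → 48

48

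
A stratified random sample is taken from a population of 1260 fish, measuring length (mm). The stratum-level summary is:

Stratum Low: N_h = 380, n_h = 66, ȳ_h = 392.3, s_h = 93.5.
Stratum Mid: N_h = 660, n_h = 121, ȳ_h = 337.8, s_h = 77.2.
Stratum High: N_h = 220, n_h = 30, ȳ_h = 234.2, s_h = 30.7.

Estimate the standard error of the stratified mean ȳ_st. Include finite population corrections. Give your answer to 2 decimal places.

SE(ȳ_st) ≈ 4.67

V̂(ȳ_st) = Σ W_h² (1 − n_h/N_h) s_h²/n_h, with W_h = N_h/N and N = 1260:
  stratum Low: (380/1260)²·(1 − 66/380)·93.5²/66 = 9.95523
  stratum Mid: (660/1260)²·(1 − 121/660)·77.2²/121 = 11.0367
  stratum High: (220/1260)²·(1 − 30/220)·30.7²/30 = 0.827162
V̂(ȳ_st) = 21.8191
SE(ȳ_st) = √21.8191 = 4.6711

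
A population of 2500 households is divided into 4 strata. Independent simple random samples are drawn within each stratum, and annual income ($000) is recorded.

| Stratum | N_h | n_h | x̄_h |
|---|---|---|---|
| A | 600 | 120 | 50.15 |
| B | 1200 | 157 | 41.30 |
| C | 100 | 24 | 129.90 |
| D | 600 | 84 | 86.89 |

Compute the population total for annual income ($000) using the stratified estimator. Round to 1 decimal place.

τ̂_st = Σ N_h x̄_h = 600·50.15 + 1200·41.30 + 100·129.90 + 600·86.89 = 144774.0

τ̂_st ≈ 144774.0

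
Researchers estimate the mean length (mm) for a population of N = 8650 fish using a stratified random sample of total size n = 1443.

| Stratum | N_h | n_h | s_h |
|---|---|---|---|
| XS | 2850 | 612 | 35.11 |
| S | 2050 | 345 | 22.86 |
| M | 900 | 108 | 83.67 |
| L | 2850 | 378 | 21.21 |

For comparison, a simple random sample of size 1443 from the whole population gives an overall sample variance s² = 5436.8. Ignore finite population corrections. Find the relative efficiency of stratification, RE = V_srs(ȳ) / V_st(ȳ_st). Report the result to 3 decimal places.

V̂(ȳ_st) = Σ W_h² s_h²/n_h, with W_h = N_h/N and N = 8650:
  stratum XS: (2850/8650)²·35.11²/612 = 0.218659
  stratum S: (2050/8650)²·22.86²/345 = 0.0850764
  stratum M: (900/8650)²·83.67²/108 = 0.701728
  stratum L: (2850/8650)²·21.21²/378 = 0.129195
V_st = 1.13466
V_srs = s²/n = 5436.8/1443 = 3.76771
Relative efficiency = V_srs / V_st = 3.76771/1.13466 = 3.3206

RE ≈ 3.321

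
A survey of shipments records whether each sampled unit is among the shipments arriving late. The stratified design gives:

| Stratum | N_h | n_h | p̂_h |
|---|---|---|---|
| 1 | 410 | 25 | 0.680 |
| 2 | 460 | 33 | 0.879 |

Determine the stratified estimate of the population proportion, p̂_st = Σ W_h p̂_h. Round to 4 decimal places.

p̂_st ≈ 0.7852

N = 870; stratum weights W_h = N_h/N.
p̂_st = Σ W_h p̂_h = (410·0.680 + 460·0.879)/870 = 0.78522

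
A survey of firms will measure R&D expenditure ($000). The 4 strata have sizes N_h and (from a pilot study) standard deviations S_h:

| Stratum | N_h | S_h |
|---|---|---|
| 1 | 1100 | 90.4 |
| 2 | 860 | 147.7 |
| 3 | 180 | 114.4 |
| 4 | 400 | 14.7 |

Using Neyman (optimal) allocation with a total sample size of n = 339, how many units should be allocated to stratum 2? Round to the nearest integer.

170

Neyman allocation: n_h = n · N_h S_h / Σ N_i S_i, with n = 339.
  stratum 1: N_h·S_h = 1100·90.4 = 99440.00
  stratum 2: N_h·S_h = 860·147.7 = 127022.00
  stratum 3: N_h·S_h = 180·114.4 = 20592.00
  stratum 4: N_h·S_h = 400·14.7 = 5880.00
Σ N_h S_h = 252934.00
n for stratum 2 = 339·127022.00/252934.00 = 170.244 → 170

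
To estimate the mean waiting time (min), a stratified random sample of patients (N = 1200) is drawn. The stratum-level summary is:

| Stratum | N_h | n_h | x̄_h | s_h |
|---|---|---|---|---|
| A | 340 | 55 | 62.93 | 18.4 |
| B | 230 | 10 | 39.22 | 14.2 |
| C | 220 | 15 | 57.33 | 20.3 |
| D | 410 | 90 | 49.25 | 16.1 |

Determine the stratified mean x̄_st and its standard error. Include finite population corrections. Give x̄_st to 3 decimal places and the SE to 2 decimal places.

x̄_st ≈ 52.685, SE ≈ 1.50

x̄_st = Σ W_h x̄_h = (340·62.93 + 230·39.22 + 220·57.33 + 410·49.25)/1200 = 52.68492
V̂(x̄_st) = Σ W_h² (1 − n_h/N_h) s_h²/n_h, with W_h = N_h/N and N = 1200:
  stratum A: (340/1200)²·(1 − 55/340)·18.4²/55 = 0.414223
  stratum B: (230/1200)²·(1 − 10/230)·14.2²/10 = 0.708541
  stratum C: (220/1200)²·(1 − 15/220)·20.3²/15 = 0.860429
  stratum D: (410/1200)²·(1 − 90/410)·16.1²/90 = 0.26241
V̂(x̄_st) = 2.2456
SE(x̄_st) = √2.2456 = 1.49853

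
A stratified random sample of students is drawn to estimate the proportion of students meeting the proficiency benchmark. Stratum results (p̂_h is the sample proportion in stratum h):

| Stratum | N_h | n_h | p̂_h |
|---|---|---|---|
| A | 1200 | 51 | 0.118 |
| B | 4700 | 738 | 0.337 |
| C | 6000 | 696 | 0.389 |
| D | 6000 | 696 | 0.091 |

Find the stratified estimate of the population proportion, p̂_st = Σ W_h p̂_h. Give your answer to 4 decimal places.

p̂_st ≈ 0.2573

N = 17900; stratum weights W_h = N_h/N.
p̂_st = Σ W_h p̂_h = (1200·0.118 + 4700·0.337 + 6000·0.389 + 6000·0.091)/17900 = 0.25729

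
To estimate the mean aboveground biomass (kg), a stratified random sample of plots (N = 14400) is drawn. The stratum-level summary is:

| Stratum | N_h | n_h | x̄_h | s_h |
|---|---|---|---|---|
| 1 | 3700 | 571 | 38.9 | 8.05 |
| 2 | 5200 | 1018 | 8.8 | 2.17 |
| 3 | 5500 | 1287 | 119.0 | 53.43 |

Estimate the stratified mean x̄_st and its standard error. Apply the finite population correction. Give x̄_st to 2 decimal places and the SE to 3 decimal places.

x̄_st ≈ 58.62, SE ≈ 0.505

x̄_st = Σ W_h x̄_h = (3700·38.9 + 5200·8.8 + 5500·119.0)/14400 = 58.62431
V̂(x̄_st) = Σ W_h² (1 − n_h/N_h) s_h²/n_h, with W_h = N_h/N and N = 14400:
  stratum 1: (3700/14400)²·(1 − 571/3700)·8.05²/571 = 0.00633633
  stratum 2: (5200/14400)²·(1 − 1018/5200)·2.17²/1018 = 0.000485103
  stratum 3: (5500/14400)²·(1 − 1287/5500)·53.43²/1287 = 0.247868
V̂(x̄_st) = 0.25469
SE(x̄_st) = √0.25469 = 0.504668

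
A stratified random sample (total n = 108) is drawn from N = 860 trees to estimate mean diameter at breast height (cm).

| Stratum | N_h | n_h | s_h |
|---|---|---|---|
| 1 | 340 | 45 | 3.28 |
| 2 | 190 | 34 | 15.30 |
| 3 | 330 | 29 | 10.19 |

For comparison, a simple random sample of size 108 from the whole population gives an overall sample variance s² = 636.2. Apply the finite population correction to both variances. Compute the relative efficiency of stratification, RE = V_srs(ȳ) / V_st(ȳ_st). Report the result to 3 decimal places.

RE ≈ 6.527

V̂(ȳ_st) = Σ W_h² (1 − n_h/N_h) s_h²/n_h, with W_h = N_h/N and N = 860:
  stratum 1: (340/860)²·(1 − 45/340)·3.28²/45 = 0.032422
  stratum 2: (190/860)²·(1 − 34/190)·15.30²/34 = 0.275921
  stratum 3: (330/860)²·(1 − 29/330)·10.19²/29 = 0.480877
V_st = 0.78922
V_srs = (1 − 108/860)·636.2/108 = 5.15097
Relative efficiency = V_srs / V_st = 5.15097/0.78922 = 6.5267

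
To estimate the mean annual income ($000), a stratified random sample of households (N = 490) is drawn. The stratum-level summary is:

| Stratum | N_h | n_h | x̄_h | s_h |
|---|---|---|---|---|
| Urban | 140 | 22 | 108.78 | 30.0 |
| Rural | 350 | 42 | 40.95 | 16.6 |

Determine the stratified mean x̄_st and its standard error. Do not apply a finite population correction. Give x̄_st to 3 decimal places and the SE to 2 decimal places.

x̄_st ≈ 60.330, SE ≈ 2.59

x̄_st = Σ W_h x̄_h = (140·108.78 + 350·40.95)/490 = 60.33000
V̂(x̄_st) = Σ W_h² s_h²/n_h, with W_h = N_h/N and N = 490:
  stratum Urban: (140/490)²·30.0²/22 = 3.33952
  stratum Rural: (350/490)²·16.6²/42 = 3.34742
V̂(x̄_st) = 6.68694
SE(x̄_st) = √6.68694 = 2.58591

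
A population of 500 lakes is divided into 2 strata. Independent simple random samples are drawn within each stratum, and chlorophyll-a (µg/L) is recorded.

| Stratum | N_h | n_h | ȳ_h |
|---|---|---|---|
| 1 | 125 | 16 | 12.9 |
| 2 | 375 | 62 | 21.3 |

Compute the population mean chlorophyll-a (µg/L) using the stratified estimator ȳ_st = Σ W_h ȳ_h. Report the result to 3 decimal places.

ȳ_st ≈ 19.200

N = Σ N_h = 500. Stratum weights W_h = N_h/N.
ȳ_st = (125·12.9 + 375·21.3) / 500 = 19.20000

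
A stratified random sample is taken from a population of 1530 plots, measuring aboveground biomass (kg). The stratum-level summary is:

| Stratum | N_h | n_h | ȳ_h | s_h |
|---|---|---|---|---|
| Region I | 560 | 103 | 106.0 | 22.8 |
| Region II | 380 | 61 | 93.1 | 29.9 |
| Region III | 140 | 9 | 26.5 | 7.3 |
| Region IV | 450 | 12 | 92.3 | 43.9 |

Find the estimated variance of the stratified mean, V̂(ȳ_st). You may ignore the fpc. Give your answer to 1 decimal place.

V̂(ȳ_st) ≈ 15.5

V̂(ȳ_st) = Σ W_h² s_h²/n_h, with W_h = N_h/N and N = 1530:
  stratum Region I: (560/1530)²·22.8²/103 = 0.676123
  stratum Region II: (380/1530)²·29.9²/61 = 0.904059
  stratum Region III: (140/1530)²·7.3²/9 = 0.0495766
  stratum Region IV: (450/1530)²·43.9²/12 = 13.8928
V̂(ȳ_st) = 15.5226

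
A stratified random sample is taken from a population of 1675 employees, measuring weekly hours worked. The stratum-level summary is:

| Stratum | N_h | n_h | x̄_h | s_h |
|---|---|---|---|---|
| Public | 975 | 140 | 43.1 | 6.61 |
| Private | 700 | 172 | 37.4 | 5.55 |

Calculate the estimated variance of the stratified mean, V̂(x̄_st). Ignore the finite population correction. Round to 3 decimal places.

V̂(x̄_st) = Σ W_h² s_h²/n_h, with W_h = N_h/N and N = 1675:
  stratum Public: (975/1675)²·6.61²/140 = 0.105744
  stratum Private: (700/1675)²·5.55²/172 = 0.0312769
V̂(x̄_st) = 0.137021

V̂(x̄_st) ≈ 0.137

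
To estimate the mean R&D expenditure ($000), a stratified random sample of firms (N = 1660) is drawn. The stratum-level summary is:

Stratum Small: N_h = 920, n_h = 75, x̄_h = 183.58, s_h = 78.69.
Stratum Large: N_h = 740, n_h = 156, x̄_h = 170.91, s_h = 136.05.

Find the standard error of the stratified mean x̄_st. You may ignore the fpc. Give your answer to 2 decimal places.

V̂(x̄_st) = Σ W_h² s_h²/n_h, with W_h = N_h/N and N = 1660:
  stratum Small: (920/1660)²·78.69²/75 = 25.3593
  stratum Large: (740/1660)²·136.05²/156 = 23.5787
V̂(x̄_st) = 48.938
SE(x̄_st) = √48.938 = 6.99557

SE(x̄_st) ≈ 7.00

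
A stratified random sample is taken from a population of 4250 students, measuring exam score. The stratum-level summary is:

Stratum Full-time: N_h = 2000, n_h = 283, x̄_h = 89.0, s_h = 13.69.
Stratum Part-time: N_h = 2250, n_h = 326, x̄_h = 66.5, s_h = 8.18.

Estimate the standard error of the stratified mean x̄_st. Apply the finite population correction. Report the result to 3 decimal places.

V̂(x̄_st) = Σ W_h² (1 − n_h/N_h) s_h²/n_h, with W_h = N_h/N and N = 4250:
  stratum Full-time: (2000/4250)²·(1 − 283/2000)·13.69²/283 = 0.125905
  stratum Part-time: (2250/4250)²·(1 − 326/2250)·8.18²/326 = 0.0491925
V̂(x̄_st) = 0.175097
SE(x̄_st) = √0.175097 = 0.418446

SE(x̄_st) ≈ 0.418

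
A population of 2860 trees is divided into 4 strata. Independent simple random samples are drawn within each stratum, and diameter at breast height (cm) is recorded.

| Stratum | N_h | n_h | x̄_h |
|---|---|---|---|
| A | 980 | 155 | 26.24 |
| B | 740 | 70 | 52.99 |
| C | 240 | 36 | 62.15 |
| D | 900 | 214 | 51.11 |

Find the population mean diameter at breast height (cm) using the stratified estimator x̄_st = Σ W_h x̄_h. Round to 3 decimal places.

x̄_st ≈ 44.001

N = Σ N_h = 2860. Stratum weights W_h = N_h/N.
x̄_st = (980·26.24 + 740·52.99 + 240·62.15 + 900·51.11) / 2860 = 44.00098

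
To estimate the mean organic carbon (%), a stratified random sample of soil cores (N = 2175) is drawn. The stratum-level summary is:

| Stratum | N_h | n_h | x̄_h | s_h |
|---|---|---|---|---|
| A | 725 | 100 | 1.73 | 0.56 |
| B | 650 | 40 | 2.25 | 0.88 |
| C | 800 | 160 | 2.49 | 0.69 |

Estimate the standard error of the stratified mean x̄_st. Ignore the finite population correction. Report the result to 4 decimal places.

SE(x̄_st) ≈ 0.0498

V̂(x̄_st) = Σ W_h² s_h²/n_h, with W_h = N_h/N and N = 2175:
  stratum A: (725/2175)²·0.56²/100 = 0.000348444
  stratum B: (650/2175)²·0.88²/40 = 0.00172907
  stratum C: (800/2175)²·0.69²/160 = 0.000402568
V̂(x̄_st) = 0.00248009
SE(x̄_st) = √0.00248009 = 0.0498005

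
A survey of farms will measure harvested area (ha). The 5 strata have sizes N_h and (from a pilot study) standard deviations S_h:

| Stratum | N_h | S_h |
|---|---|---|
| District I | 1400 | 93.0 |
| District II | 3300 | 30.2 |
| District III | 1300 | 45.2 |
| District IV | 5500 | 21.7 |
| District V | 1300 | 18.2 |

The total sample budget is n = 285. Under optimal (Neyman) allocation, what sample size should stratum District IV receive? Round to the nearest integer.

Neyman allocation: n_h = n · N_h S_h / Σ N_i S_i, with n = 285.
  stratum District I: N_h·S_h = 1400·93.0 = 130200.00
  stratum District II: N_h·S_h = 3300·30.2 = 99660.00
  stratum District III: N_h·S_h = 1300·45.2 = 58760.00
  stratum District IV: N_h·S_h = 5500·21.7 = 119350.00
  stratum District V: N_h·S_h = 1300·18.2 = 23660.00
Σ N_h S_h = 431630.00
n for stratum District IV = 285·119350.00/431630.00 = 78.805 → 79

79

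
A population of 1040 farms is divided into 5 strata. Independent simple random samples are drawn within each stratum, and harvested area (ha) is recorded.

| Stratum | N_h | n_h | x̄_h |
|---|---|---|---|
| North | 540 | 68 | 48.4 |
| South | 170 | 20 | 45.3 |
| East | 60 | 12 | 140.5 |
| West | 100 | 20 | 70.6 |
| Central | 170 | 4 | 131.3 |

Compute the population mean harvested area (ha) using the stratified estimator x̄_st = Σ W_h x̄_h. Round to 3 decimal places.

x̄_st ≈ 68.892

N = Σ N_h = 1040. Stratum weights W_h = N_h/N.
x̄_st = (540·48.4 + 170·45.3 + 60·140.5 + 100·70.6 + 170·131.3) / 1040 = 68.89231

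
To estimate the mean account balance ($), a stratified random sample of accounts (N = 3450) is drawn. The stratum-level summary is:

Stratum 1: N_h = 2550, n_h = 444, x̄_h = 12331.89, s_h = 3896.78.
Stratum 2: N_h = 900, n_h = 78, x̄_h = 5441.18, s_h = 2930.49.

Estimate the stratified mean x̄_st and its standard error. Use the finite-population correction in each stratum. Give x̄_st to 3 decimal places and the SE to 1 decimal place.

x̄_st ≈ 10534.313, SE ≈ 149.2

x̄_st = Σ W_h x̄_h = (2550·12331.89 + 900·5441.18)/3450 = 10534.31348
V̂(x̄_st) = Σ W_h² (1 − n_h/N_h) s_h²/n_h, with W_h = N_h/N and N = 3450:
  stratum 1: (2550/3450)²·(1 − 444/2550)·3896.78²/444 = 15430.8
  stratum 2: (900/3450)²·(1 − 78/900)·2930.49²/78 = 6843.24
V̂(x̄_st) = 22274.1
SE(x̄_st) = √22274.1 = 149.245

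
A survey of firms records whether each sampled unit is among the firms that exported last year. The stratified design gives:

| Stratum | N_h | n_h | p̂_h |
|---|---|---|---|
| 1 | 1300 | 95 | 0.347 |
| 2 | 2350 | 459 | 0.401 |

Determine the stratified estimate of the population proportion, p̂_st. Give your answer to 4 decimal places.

p̂_st ≈ 0.3818

N = 3650; stratum weights W_h = N_h/N.
p̂_st = Σ W_h p̂_h = (1300·0.347 + 2350·0.401)/3650 = 0.38177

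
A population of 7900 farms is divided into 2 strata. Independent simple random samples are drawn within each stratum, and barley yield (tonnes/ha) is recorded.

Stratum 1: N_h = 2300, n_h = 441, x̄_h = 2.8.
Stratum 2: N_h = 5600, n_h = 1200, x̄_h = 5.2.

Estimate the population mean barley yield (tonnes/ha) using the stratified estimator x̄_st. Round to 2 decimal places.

N = Σ N_h = 7900. Stratum weights W_h = N_h/N.
x̄_st = (2300·2.8 + 5600·5.2) / 7900 = 4.5013

x̄_st ≈ 4.50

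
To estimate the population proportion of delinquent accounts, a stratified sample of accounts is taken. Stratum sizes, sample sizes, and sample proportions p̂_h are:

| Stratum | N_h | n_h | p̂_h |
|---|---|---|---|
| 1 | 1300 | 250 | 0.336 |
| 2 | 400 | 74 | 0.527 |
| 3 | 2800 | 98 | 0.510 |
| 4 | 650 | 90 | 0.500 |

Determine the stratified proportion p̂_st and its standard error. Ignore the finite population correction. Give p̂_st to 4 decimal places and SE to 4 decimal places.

p̂_st ≈ 0.4661, SE ≈ 0.0297

N = 5150; stratum weights W_h = N_h/N.
p̂_st = Σ W_h p̂_h = (1300·0.336 + 400·0.527 + 2800·0.510 + 650·0.500)/5150 = 0.46614
V̂(p̂_st) = Σ W_h² p̂_h(1−p̂_h)/(n_h−1):
  stratum 1: (1300/5150)²·0.336·0.664/249 = 5.70927e-05
  stratum 2: (400/5150)²·0.527·0.473/73 = 2.05994e-05
  stratum 3: (2800/5150)²·0.510·0.490/97 = 0.000761546
  stratum 4: (650/5150)²·0.500·0.500/89 = 4.47468e-05
V̂(p̂_st) = 0.000883985; SE = √V̂ = 0.0297319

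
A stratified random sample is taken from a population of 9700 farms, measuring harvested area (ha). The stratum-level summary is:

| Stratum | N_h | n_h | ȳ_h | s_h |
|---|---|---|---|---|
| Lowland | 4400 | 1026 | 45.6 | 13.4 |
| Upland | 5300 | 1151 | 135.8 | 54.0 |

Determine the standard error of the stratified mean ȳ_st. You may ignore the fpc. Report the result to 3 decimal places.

SE(ȳ_st) ≈ 0.890

V̂(ȳ_st) = Σ W_h² s_h²/n_h, with W_h = N_h/N and N = 9700:
  stratum Lowland: (4400/9700)²·13.4²/1026 = 0.0360101
  stratum Upland: (5300/9700)²·54.0²/1151 = 0.756346
V̂(ȳ_st) = 0.792356
SE(ȳ_st) = √0.792356 = 0.890144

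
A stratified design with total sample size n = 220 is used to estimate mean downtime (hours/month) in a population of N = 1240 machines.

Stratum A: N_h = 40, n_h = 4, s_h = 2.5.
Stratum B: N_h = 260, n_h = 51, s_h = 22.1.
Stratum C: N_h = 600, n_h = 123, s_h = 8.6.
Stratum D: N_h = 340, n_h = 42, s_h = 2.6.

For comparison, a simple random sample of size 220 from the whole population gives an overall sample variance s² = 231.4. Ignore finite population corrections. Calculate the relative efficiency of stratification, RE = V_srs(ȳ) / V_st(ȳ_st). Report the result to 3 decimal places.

V̂(ȳ_st) = Σ W_h² s_h²/n_h, with W_h = N_h/N and N = 1240:
  stratum A: (40/1240)²·2.5²/4 = 0.00162591
  stratum B: (260/1240)²·22.1²/51 = 0.421035
  stratum C: (600/1240)²·8.6²/123 = 0.140783
  stratum D: (340/1240)²·2.6²/42 = 0.0121007
V_st = 0.575544
V_srs = s²/n = 231.4/220 = 1.05182
Relative efficiency = V_srs / V_st = 1.05182/0.575544 = 1.8275

RE ≈ 1.828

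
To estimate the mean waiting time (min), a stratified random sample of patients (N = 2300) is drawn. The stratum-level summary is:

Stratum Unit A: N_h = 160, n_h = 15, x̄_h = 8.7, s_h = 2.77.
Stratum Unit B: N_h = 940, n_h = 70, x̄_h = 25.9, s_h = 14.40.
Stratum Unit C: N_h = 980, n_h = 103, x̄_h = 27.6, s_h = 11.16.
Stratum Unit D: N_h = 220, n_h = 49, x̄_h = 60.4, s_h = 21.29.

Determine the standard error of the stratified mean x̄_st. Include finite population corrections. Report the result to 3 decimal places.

V̂(x̄_st) = Σ W_h² (1 − n_h/N_h) s_h²/n_h, with W_h = N_h/N and N = 2300:
  stratum Unit A: (160/2300)²·(1 − 15/160)·2.77²/15 = 0.00224337
  stratum Unit B: (940/2300)²·(1 − 70/940)·14.40²/70 = 0.45795
  stratum Unit C: (980/2300)²·(1 − 103/980)·11.16²/103 = 0.196454
  stratum Unit D: (220/2300)²·(1 − 49/220)·21.29²/49 = 0.0657837
V̂(x̄_st) = 0.722432
SE(x̄_st) = √0.722432 = 0.84996

SE(x̄_st) ≈ 0.850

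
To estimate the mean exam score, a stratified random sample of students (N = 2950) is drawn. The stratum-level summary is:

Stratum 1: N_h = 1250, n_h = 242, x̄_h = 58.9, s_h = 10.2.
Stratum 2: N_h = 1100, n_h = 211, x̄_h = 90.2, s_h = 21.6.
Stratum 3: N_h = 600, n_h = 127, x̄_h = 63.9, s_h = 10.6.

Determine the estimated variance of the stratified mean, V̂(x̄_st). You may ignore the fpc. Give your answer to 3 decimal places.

V̂(x̄_st) ≈ 0.421

V̂(x̄_st) = Σ W_h² s_h²/n_h, with W_h = N_h/N and N = 2950:
  stratum 1: (1250/2950)²·10.2²/242 = 0.07719
  stratum 2: (1100/2950)²·21.6²/211 = 0.307444
  stratum 3: (600/2950)²·10.6²/127 = 0.0365988
V̂(x̄_st) = 0.421233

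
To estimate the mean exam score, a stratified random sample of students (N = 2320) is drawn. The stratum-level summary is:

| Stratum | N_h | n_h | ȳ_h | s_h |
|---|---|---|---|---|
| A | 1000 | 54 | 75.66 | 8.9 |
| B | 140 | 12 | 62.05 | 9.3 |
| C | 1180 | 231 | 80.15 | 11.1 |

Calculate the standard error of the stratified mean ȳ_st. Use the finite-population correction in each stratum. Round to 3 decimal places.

V̂(ȳ_st) = Σ W_h² (1 − n_h/N_h) s_h²/n_h, with W_h = N_h/N and N = 2320:
  stratum A: (1000/2320)²·(1 − 54/1000)·8.9²/54 = 0.257811
  stratum B: (140/2320)²·(1 − 12/140)·9.3²/12 = 0.0239964
  stratum C: (1180/2320)²·(1 − 231/1180)·11.1²/231 = 0.11097
V̂(ȳ_st) = 0.392778
SE(ȳ_st) = √0.392778 = 0.62672

SE(ȳ_st) ≈ 0.627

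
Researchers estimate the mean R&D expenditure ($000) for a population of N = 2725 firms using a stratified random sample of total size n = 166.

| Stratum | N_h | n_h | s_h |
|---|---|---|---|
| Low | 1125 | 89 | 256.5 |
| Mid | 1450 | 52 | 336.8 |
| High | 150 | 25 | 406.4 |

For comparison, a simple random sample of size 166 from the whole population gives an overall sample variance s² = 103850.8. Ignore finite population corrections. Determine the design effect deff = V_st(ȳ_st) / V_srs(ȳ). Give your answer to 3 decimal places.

deff ≈ 1.221

V̂(ȳ_st) = Σ W_h² s_h²/n_h, with W_h = N_h/N and N = 2725:
  stratum Low: (1125/2725)²·256.5²/89 = 125.996
  stratum Mid: (1450/2725)²·336.8²/52 = 617.652
  stratum High: (150/2725)²·406.4²/25 = 20.0178
V_st = 763.666
V_srs = s²/n = 103850.8/166 = 625.607
deff = V_st / V_srs = 763.666/625.607 = 1.2207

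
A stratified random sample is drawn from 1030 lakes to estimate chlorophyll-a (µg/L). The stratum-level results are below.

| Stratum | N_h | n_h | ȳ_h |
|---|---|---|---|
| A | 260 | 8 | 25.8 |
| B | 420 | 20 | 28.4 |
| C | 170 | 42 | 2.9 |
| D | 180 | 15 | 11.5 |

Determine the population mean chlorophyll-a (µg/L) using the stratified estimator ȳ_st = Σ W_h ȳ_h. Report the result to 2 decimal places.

ȳ_st ≈ 20.58

N = Σ N_h = 1030. Stratum weights W_h = N_h/N.
ȳ_st = (260·25.8 + 420·28.4 + 170·2.9 + 180·11.5) / 1030 = 20.5816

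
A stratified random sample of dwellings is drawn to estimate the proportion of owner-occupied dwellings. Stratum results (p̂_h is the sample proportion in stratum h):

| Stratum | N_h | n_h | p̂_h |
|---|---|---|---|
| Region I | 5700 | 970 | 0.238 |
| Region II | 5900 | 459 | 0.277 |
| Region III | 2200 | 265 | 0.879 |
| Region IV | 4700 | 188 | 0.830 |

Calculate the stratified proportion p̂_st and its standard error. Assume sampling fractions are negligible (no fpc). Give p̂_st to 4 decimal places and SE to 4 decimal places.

p̂_st ≈ 0.4771, SE ≈ 0.0108

N = 18500; stratum weights W_h = N_h/N.
p̂_st = Σ W_h p̂_h = (5700·0.238 + 5900·0.277 + 2200·0.879 + 4700·0.830)/18500 = 0.47706
V̂(p̂_st) = Σ W_h² p̂_h(1−p̂_h)/(n_h−1):
  stratum Region I: (5700/18500)²·0.238·0.762/969 = 1.7767e-05
  stratum Region II: (5900/18500)²·0.277·0.723/458 = 4.44747e-05
  stratum Region III: (2200/18500)²·0.879·0.121/264 = 5.69734e-06
  stratum Region IV: (4700/18500)²·0.830·0.170/187 = 4.8701e-05
V̂(p̂_st) = 0.00011664; SE = √V̂ = 0.0108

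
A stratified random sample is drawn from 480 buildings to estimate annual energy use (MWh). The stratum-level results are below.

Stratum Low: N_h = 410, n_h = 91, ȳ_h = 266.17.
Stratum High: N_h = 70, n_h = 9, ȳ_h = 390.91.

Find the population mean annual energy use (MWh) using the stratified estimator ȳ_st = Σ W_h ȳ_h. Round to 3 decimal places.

ȳ_st ≈ 284.361

N = Σ N_h = 480. Stratum weights W_h = N_h/N.
ȳ_st = (410·266.17 + 70·390.91) / 480 = 284.36125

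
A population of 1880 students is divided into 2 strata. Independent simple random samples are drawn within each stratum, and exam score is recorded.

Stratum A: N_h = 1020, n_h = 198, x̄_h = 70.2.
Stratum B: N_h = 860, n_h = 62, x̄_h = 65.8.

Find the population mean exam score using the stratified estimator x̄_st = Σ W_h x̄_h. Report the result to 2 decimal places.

N = Σ N_h = 1880. Stratum weights W_h = N_h/N.
x̄_st = (1020·70.2 + 860·65.8) / 1880 = 68.1872

x̄_st ≈ 68.19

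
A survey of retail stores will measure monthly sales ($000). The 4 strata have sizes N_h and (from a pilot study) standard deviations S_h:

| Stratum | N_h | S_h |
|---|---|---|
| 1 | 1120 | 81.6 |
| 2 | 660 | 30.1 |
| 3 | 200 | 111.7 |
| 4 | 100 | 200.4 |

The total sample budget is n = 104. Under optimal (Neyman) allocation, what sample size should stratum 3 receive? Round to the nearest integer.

15

Neyman allocation: n_h = n · N_h S_h / Σ N_i S_i, with n = 104.
  stratum 1: N_h·S_h = 1120·81.6 = 91392.00
  stratum 2: N_h·S_h = 660·30.1 = 19866.00
  stratum 3: N_h·S_h = 200·111.7 = 22340.00
  stratum 4: N_h·S_h = 100·200.4 = 20040.00
Σ N_h S_h = 153638.00
n for stratum 3 = 104·22340.00/153638.00 = 15.122 → 15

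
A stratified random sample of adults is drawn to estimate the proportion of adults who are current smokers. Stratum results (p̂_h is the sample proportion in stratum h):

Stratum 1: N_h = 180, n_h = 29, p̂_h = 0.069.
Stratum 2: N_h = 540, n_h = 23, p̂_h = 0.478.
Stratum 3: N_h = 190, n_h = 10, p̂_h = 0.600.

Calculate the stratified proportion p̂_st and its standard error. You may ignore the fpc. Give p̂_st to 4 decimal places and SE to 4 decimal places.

p̂_st ≈ 0.4226, SE ≈ 0.0724

N = 910; stratum weights W_h = N_h/N.
p̂_st = Σ W_h p̂_h = (180·0.069 + 540·0.478 + 190·0.600)/910 = 0.42257
V̂(p̂_st) = Σ W_h² p̂_h(1−p̂_h)/(n_h−1):
  stratum 1: (180/910)²·0.069·0.931/28 = 8.97642e-05
  stratum 2: (540/910)²·0.478·0.522/22 = 0.00399375
  stratum 3: (190/910)²·0.600·0.400/9 = 0.0011625
V̂(p̂_st) = 0.00524601; SE = √V̂ = 0.0724294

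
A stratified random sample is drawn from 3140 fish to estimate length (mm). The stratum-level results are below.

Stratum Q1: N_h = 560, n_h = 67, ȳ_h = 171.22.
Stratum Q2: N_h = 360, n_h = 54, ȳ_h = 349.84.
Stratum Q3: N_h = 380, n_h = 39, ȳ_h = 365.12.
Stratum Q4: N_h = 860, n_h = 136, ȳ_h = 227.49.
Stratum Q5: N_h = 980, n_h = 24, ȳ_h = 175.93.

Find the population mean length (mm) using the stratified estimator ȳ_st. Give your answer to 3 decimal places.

N = Σ N_h = 3140. Stratum weights W_h = N_h/N.
ȳ_st = (560·171.22 + 360·349.84 + 380·365.12 + 860·227.49 + 980·175.93) / 3140 = 232.04586

ȳ_st ≈ 232.046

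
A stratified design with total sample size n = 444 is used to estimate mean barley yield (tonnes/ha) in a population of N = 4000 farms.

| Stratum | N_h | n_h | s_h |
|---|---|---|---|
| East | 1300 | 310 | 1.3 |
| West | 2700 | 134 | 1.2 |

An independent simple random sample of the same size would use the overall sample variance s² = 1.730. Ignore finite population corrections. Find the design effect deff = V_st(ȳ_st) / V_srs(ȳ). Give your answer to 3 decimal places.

V̂(ȳ_st) = Σ W_h² s_h²/n_h, with W_h = N_h/N and N = 4000:
  stratum East: (1300/4000)²·1.3²/310 = 0.000575827
  stratum West: (2700/4000)²·1.2²/134 = 0.00489627
V_st = 0.0054721
V_srs = s²/n = 1.730/444 = 0.0038964
deff = V_st / V_srs = 0.0054721/0.0038964 = 1.4044

deff ≈ 1.404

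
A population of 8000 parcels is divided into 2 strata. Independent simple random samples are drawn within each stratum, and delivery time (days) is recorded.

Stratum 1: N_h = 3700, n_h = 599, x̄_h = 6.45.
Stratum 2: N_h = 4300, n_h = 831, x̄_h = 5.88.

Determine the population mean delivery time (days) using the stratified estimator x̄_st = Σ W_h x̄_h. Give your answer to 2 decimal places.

x̄_st ≈ 6.14

N = Σ N_h = 8000. Stratum weights W_h = N_h/N.
x̄_st = (3700·6.45 + 4300·5.88) / 8000 = 6.1436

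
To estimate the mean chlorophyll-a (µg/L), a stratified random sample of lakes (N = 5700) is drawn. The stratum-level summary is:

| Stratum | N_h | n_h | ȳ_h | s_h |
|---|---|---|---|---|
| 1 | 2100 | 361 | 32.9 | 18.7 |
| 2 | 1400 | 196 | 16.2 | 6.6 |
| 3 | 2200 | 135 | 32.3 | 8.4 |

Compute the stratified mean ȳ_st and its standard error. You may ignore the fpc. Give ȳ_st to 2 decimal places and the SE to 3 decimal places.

ȳ_st = Σ W_h ȳ_h = (2100·32.9 + 1400·16.2 + 2200·32.3)/5700 = 28.56667
V̂(ȳ_st) = Σ W_h² s_h²/n_h, with W_h = N_h/N and N = 5700:
  stratum 1: (2100/5700)²·18.7²/361 = 0.131482
  stratum 2: (1400/5700)²·6.6²/196 = 0.0134072
  stratum 3: (2200/5700)²·8.4²/135 = 0.0778611
V̂(ȳ_st) = 0.22275
SE(ȳ_st) = √0.22275 = 0.471964

ȳ_st ≈ 28.57, SE ≈ 0.472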